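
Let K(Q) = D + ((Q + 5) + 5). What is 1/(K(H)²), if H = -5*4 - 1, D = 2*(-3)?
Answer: 1/289 ≈ 0.0034602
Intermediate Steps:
D = -6
H = -21 (H = -20 - 1 = -21)
K(Q) = 4 + Q (K(Q) = -6 + ((Q + 5) + 5) = -6 + ((5 + Q) + 5) = -6 + (10 + Q) = 4 + Q)
1/(K(H)²) = 1/((4 - 21)²) = 1/((-17)²) = 1/289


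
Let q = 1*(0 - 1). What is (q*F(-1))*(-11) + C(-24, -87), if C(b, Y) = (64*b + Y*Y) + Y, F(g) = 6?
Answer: 6012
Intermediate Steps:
C(b, Y) = Y + Y**2 + 64*b (C(b, Y) = (64*b + Y**2) + Y = (Y**2 + 64*b) + Y = Y + Y**2 + 64*b)
q = -1 (q = 1*(-1) = -1)
(q*F(-1))*(-11) + C(-24, -87) = -1*6*(-11) + (-87 + (-87)**2 + 64*(-24)) = -6*(-11) + (-87 + 7569 - 1536) = 66 + 5946 = 6012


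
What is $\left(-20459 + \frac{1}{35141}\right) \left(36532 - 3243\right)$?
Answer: $- \frac{23933117162502}{35141} \approx -6.8106 \cdot 10^{8}$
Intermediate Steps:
$\left(-20459 + \frac{1}{35141}\right) \left(36532 - 3243\right) = \left(-20459 + \frac{1}{35141}\right) 33289 = \left(- \frac{718949718}{35141}\right) 33289 = - \frac{23933117162502}{35141}$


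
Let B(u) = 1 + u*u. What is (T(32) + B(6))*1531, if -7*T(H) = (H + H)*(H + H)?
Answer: -5874447/7 ≈ -8.3921e+5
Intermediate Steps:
T(H) = -4*H²/7 (T(H) = -(H + H)*(H + H)/7 = -2*H*2*H/7 = -4*H²/7)
B(u) = 1 + u²
(T(32) + B(6))*1531 = (-4/7*32² + (1 + 6²))*1531 = (-4/7*1024 + (1 + 36))*1531 = (-4096/7 + 37)*1531 = -3837/7*1531 = -5874447/7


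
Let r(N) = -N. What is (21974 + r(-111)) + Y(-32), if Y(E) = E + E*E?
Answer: 23077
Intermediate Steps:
Y(E) = E + E²
(21974 + r(-111)) + Y(-32) = (21974 - 1*(-111)) - 32*(1 - 32) = (21974 + 111) - 32*(-31) = 22085 + 992 = 23077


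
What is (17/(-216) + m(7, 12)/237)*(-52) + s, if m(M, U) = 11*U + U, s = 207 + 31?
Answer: 897983/4266 ≈ 210.50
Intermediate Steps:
s = 238
m(M, U) = 12*U
(17/(-216) + m(7, 12)/237)*(-52) + s = (17/(-216) + (12*12)/237)*(-52) + 238 = (17*(-1/216) + 144*(1/237))*(-52) + 238 = (-17/216 + 48/79)*(-52) + 238 = (9025/17064)*(-52) + 238 = -117325/4266 + 238 = 897983/4266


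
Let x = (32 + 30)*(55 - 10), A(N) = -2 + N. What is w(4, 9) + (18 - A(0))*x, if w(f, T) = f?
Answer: 55804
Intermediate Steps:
x = 2790 (x = 62*45 = 2790)
w(4, 9) + (18 - A(0))*x = 4 + (18 - (-2 + 0))*2790 = 4 + (18 - 1*(-2))*2790 = 4 + (18 + 2)*2790 = 4 + 20*2790 = 4 + 55800 = 55804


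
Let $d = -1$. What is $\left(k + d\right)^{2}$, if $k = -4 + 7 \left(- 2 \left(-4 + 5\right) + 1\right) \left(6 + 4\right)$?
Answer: $5625$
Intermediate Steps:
$k = -74$ ($k = -4 + 7 \left(\left(-2\right) 1 + 1\right) 10 = -4 + 7 \left(-2 + 1\right) 10 = -4 + 7 \left(\left(-1\right) 10\right) = -4 + 7 \left(-10\right) = -4 - 70 = -74$)
$\left(k + d\right)^{2} = \left(-74 - 1\right)^{2} = \left(-75\right)^{2} = 5625$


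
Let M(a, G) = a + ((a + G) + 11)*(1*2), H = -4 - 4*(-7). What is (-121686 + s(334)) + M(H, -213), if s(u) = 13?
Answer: -122005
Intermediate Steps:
H = 24 (H = -4 + 28 = 24)
M(a, G) = 22 + 2*G + 3*a (M(a, G) = a + ((G + a) + 11)*2 = a + (11 + G + a)*2 = a + (22 + 2*G + 2*a) = 22 + 2*G + 3*a)
(-121686 + s(334)) + M(H, -213) = (-121686 + 13) + (22 + 2*(-213) + 3*24) = -121673 + (22 - 426 + 72) = -121673 - 332 = -122005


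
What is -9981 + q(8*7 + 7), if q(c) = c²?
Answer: -6012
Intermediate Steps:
-9981 + q(8*7 + 7) = -9981 + (8*7 + 7)² = -9981 + (56 + 7)² = -9981 + 63² = -9981 + 3969 = -6012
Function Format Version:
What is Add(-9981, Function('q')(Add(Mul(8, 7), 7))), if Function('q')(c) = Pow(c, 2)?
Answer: -6012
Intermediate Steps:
Add(-9981, Function('q')(Add(Mul(8, 7), 7))) = Add(-9981, Pow(Add(Mul(8, 7), 7), 2)) = Add(-9981, Pow(Add(56, 7), 2)) = Add(-9981, Pow(63, 2)) = Add(-9981, 3969) = -6012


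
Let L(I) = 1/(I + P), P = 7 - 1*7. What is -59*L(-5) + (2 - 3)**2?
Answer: 64/5 ≈ 12.800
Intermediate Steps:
P = 0 (P = 7 - 7 = 0)
L(I) = 1/I (L(I) = 1/(I + 0) = 1/I)
-59*L(-5) + (2 - 3)**2 = -59/(-5) + (2 - 3)**2 = -59*(-1/5) + (-1)**2 = 59/5 + 1 = 64/5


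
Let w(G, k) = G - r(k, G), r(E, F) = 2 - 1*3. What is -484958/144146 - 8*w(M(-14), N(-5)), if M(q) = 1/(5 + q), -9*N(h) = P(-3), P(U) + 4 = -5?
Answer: -6794983/648657 ≈ -10.475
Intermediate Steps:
P(U) = -9 (P(U) = -4 - 5 = -9)
N(h) = 1 (N(h) = -⅑*(-9) = 1)
r(E, F) = -1 (r(E, F) = 2 - 3 = -1)
w(G, k) = 1 + G (w(G, k) = G - 1*(-1) = G + 1 = 1 + G)
-484958/144146 - 8*w(M(-14), N(-5)) = -484958/144146 - 8*(1 + 1/(5 - 14)) = -484958*1/144146 - 8*(1 + 1/(-9)) = -242479/72073 - 8*(1 - ⅑) = -242479/72073 - 8*8/9 = -242479/72073 - 64/9 = -6794983/648657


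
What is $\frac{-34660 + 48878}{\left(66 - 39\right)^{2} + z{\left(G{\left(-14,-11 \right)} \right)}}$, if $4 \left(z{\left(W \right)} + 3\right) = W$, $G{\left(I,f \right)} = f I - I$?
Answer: $\frac{7109}{384} \approx 18.513$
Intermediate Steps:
$G{\left(I,f \right)} = - I + I f$ ($G{\left(I,f \right)} = I f - I = - I + I f$)
$z{\left(W \right)} = -3 + \frac{W}{4}$
$\frac{-34660 + 48878}{\left(66 - 39\right)^{2} + z{\left(G{\left(-14,-11 \right)} \right)}} = \frac{-34660 + 48878}{\left(66 - 39\right)^{2} - \left(3 - \frac{\left(-14\right) \left(-1 - 11\right)}{4}\right)} = \frac{14218}{27^{2} - \left(3 - \frac{\left(-14\right) \left(-12\right)}{4}\right)} = \frac{14218}{729 + \left(-3 + \frac{1}{4} \cdot 168\right)} = \frac{14218}{729 + \left(-3 + 42\right)} = \frac{14218}{729 + 39} = \frac{14218}{768} = 14218 \cdot \frac{1}{768} = \frac{7109}{384}$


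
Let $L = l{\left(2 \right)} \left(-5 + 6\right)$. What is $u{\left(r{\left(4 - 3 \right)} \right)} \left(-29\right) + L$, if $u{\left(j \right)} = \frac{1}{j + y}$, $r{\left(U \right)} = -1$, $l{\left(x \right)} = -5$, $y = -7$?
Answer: $- \frac{11}{8} \approx -1.375$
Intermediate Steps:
$L = -5$ ($L = - 5 \left(-5 + 6\right) = \left(-5\right) 1 = -5$)
$u{\left(j \right)} = \frac{1}{-7 + j}$ ($u{\left(j \right)} = \frac{1}{j - 7} = \frac{1}{-7 + j}$)
$u{\left(r{\left(4 - 3 \right)} \right)} \left(-29\right) + L = \frac{1}{-7 - 1} \left(-29\right) - 5 = \frac{1}{-8} \left(-29\right) - 5 = \left(- \frac{1}{8}\right) \left(-29\right) - 5 = \frac{29}{8} - 5 = - \frac{11}{8}$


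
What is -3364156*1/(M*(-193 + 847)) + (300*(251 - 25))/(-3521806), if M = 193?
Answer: -2964115659334/111132349233 ≈ -26.672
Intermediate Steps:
-3364156*1/(M*(-193 + 847)) + (300*(251 - 25))/(-3521806) = -3364156*1/(193*(-193 + 847)) + (300*(251 - 25))/(-3521806) = -3364156/(654*193) + (300*226)*(-1/3521806) = -3364156/126222 + 67800*(-1/3521806) = -3364156*1/126222 - 33900/1760903 = -1682078/63111 - 33900/1760903 = -2964115659334/111132349233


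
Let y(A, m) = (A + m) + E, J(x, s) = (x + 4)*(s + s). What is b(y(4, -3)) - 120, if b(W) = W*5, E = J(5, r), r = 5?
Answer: 335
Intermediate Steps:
J(x, s) = 2*s*(4 + x) (J(x, s) = (4 + x)*(2*s) = 2*s*(4 + x))
E = 90 (E = 2*5*(4 + 5) = 2*5*9 = 90)
y(A, m) = 90 + A + m (y(A, m) = (A + m) + 90 = 90 + A + m)
b(W) = 5*W
b(y(4, -3)) - 120 = 5*(90 + 4 - 3) - 120 = 5*91 - 120 = 455 - 120 = 335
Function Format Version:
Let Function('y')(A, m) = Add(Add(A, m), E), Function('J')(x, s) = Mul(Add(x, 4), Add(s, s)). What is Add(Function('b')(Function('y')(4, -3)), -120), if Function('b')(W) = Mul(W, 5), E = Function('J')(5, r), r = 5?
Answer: 335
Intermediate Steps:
Function('J')(x, s) = Mul(2, s, Add(4, x)) (Function('J')(x, s) = Mul(Add(4, x), Mul(2, s)) = Mul(2, s, Add(4, x)))
E = 90 (E = Mul(2, 5, Add(4, 5)) = Mul(2, 5, 9) = 90)
Function('y')(A, m) = Add(90, A, m) (Function('y')(A, m) = Add(Add(A, m), 90) = Add(90, A, m))
Function('b')(W) = Mul(5, W)
Add(Function('b')(Function('y')(4, -3)), -120) = Add(Mul(5, Add(90, 4, -3)), -120) = Add(Mul(5, 91), -120) = Add(455, -120) = 335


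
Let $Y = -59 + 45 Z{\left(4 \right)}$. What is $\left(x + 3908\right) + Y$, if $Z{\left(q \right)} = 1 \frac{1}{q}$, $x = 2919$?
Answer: $\frac{27117}{4} \approx 6779.3$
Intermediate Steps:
$Z{\left(q \right)} = \frac{1}{q}$
$Y = - \frac{191}{4}$ ($Y = -59 + \frac{45}{4} = - \frac{191}{4} \approx -47.75$)
$\left(x + 3908\right) + Y = \left(2919 + 3908\right) - \frac{191}{4} = 6827 - \frac{191}{4} = \frac{27117}{4}$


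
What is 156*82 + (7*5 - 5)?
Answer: 12822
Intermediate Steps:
156*82 + (7*5 - 5) = 12792 + (35 - 5) = 12792 + 30 = 12822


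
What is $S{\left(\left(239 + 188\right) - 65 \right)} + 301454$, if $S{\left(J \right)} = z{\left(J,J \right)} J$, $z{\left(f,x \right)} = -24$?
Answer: $292766$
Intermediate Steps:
$S{\left(J \right)} = - 24 J$
$S{\left(\left(239 + 188\right) - 65 \right)} + 301454 = - 24 \left(\left(239 + 188\right) - 65\right) + 301454 = - 24 \left(427 - 65\right) + 301454 = \left(-24\right) 362 + 301454 = -8688 + 301454 = 292766$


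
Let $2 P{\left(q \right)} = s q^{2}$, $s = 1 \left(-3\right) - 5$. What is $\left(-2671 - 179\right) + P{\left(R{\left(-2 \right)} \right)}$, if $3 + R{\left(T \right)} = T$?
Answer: $-2950$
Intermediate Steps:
$R{\left(T \right)} = -3 + T$
$s = -8$ ($s = -3 - 5 = -8$)
$P{\left(q \right)} = - 4 q^{2}$ ($P{\left(q \right)} = \frac{\left(-8\right) q^{2}}{2} = - 4 q^{2}$)
$\left(-2671 - 179\right) + P{\left(R{\left(-2 \right)} \right)} = \left(-2671 - 179\right) - 4 \left(-3 - 2\right)^{2} = -2850 - 4 \left(-5\right)^{2} = -2850 - 100 = -2950$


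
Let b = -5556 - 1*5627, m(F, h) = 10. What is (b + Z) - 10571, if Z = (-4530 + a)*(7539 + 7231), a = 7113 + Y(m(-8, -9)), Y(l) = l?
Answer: 38276856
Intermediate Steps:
b = -11183 (b = -5556 - 5627 = -11183)
a = 7123 (a = 7113 + 10 = 7123)
Z = 38298610 (Z = (-4530 + 7123)*(7539 + 7231) = 2593*14770 = 38298610)
(b + Z) - 10571 = (-11183 + 38298610) - 10571 = 38287427 - 10571 = 38276856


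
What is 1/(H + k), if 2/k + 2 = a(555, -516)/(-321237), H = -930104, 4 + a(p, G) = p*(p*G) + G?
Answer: -79149473/73617241113955 ≈ -1.0751e-6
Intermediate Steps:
a(p, G) = -4 + G + G*p**2 (a(p, G) = -4 + (p*(p*G) + G) = -4 + (p*(G*p) + G) = -4 + (G*p**2 + G) = -4 + (G + G*p**2) = -4 + G + G*p**2)
k = 321237/79149473 (k = 2/(-2 + (-4 - 516 - 516*555**2)/(-321237)) = 2/(-2 + (-4 - 516 - 516*308025)*(-1/321237)) = 2/(-2 + (-4 - 516 - 158940900)*(-1/321237)) = 2/(-2 - 158941420*(-1/321237)) = 2/(-2 + 158941420/321237) = 2/(158298946/321237) = 2*(321237/158298946) = 321237/79149473 ≈ 0.0040586)
1/(H + k) = 1/(-930104 + 321237/79149473) = 1/(-73617241113955/79149473) = -79149473/73617241113955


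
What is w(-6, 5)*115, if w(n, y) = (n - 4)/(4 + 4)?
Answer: -575/4 ≈ -143.75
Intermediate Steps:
w(n, y) = -½ + n/8 (w(n, y) = (-4 + n)/8 = (-4 + n)*(⅛) = -½ + n/8)
w(-6, 5)*115 = (-½ + (⅛)*(-6))*115 = (-½ - ¾)*115 = -5/4*115 = -575/4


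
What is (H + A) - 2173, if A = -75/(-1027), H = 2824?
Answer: 668652/1027 ≈ 651.07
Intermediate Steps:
A = 75/1027 (A = -75*(-1/1027) = 75/1027 ≈ 0.073028)
(H + A) - 2173 = (2824 + 75/1027) - 2173 = 2900323/1027 - 2173 = 668652/1027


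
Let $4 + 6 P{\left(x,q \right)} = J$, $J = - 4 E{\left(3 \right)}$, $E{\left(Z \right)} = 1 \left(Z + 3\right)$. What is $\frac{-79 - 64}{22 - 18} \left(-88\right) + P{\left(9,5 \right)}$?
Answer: $\frac{9424}{3} \approx 3141.3$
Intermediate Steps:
$E{\left(Z \right)} = 3 + Z$ ($E{\left(Z \right)} = 1 \left(3 + Z\right) = 3 + Z$)
$J = -24$ ($J = - 4 \left(3 + 3\right) = \left(-4\right) 6 = -24$)
$P{\left(x,q \right)} = - \frac{14}{3}$ ($P{\left(x,q \right)} = - \frac{2}{3} + \frac{1}{6} \left(-24\right) = - \frac{2}{3} - 4 = - \frac{14}{3}$)
$\frac{-79 - 64}{22 - 18} \left(-88\right) + P{\left(9,5 \right)} = \frac{-79 - 64}{22 - 18} \left(-88\right) - \frac{14}{3} = - \frac{143}{4} \left(-88\right) - \frac{14}{3} = \left(-143\right) \frac{1}{4} \left(-88\right) - \frac{14}{3} = \left(- \frac{143}{4}\right) \left(-88\right) - \frac{14}{3} = 3146 - \frac{14}{3} = \frac{9424}{3}$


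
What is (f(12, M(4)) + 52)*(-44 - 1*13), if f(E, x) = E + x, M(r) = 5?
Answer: -3933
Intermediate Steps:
(f(12, M(4)) + 52)*(-44 - 1*13) = ((12 + 5) + 52)*(-44 - 1*13) = (17 + 52)*(-44 - 13) = 69*(-57) = -3933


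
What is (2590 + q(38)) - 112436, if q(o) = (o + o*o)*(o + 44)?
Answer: 11678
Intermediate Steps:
q(o) = (44 + o)*(o + o²) (q(o) = (o + o²)*(44 + o) = (44 + o)*(o + o²))
(2590 + q(38)) - 112436 = (2590 + 38*(44 + 38² + 45*38)) - 112436 = (2590 + 38*(44 + 1444 + 1710)) - 112436 = (2590 + 38*3198) - 112436 = (2590 + 121524) - 112436 = 124114 - 112436 = 11678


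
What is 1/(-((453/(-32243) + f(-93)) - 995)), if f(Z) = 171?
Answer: 32243/26568685 ≈ 0.0012136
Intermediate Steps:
1/(-((453/(-32243) + f(-93)) - 995)) = 1/(-((453/(-32243) + 171) - 995)) = 1/(-((453*(-1/32243) + 171) - 995)) = 1/(-((-453/32243 + 171) - 995)) = 1/(-(5513100/32243 - 995)) = 1/(-1*(-26568685/32243)) = 1/(26568685/32243) = 32243/26568685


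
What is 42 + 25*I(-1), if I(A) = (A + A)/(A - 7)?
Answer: 193/4 ≈ 48.250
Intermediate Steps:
I(A) = 2*A/(-7 + A) (I(A) = (2*A)/(-7 + A) = 2*A/(-7 + A))
42 + 25*I(-1) = 42 + 25*(2*(-1)/(-7 - 1)) = 42 + 25*(2*(-1)/(-8)) = 42 + 25*(2*(-1)*(-⅛)) = 42 + 25*(¼) = 42 + 25/4 = 193/4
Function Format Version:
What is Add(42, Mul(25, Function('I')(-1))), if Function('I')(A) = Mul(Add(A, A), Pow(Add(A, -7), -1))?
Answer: Rational(193, 4) ≈ 48.250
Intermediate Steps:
Function('I')(A) = Mul(2, A, Pow(Add(-7, A), -1)) (Function('I')(A) = Mul(Mul(2, A), Pow(Add(-7, A), -1)) = Mul(2, A, Pow(Add(-7, A), -1)))
Add(42, Mul(25, Function('I')(-1))) = Add(42, Mul(25, Mul(2, -1, Pow(Add(-7, -1), -1)))) = Add(42, Mul(25, Mul(2, -1, Pow(-8, -1)))) = Add(42, Mul(25, Mul(2, -1, Rational(-1, 8)))) = Add(42, Mul(25, Rational(1, 4))) = Add(42, Rational(25, 4)) = Rational(193, 4)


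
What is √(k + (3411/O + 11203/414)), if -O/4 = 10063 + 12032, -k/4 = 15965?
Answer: I*√7326663964265195/338790 ≈ 252.65*I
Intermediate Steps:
k = -63860 (k = -4*15965 = -63860)
O = -88380 (O = -4*(10063 + 12032) = -4*22095 = -88380)
√(k + (3411/O + 11203/414)) = √(-63860 + (3411/(-88380) + 11203/414)) = √(-63860 + (3411*(-1/88380) + 11203*(1/414))) = √(-63860 + (-379/9820 + 11203/414)) = √(-63860 + 54928277/2032740) = √(-129755848123/2032740) = I*√7326663964265195/338790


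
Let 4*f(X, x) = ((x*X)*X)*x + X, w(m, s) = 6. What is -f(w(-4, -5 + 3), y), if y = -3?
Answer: -165/2 ≈ -82.500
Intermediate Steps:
f(X, x) = X/4 + X²*x²/4 (f(X, x) = (((x*X)*X)*x + X)/4 = (((X*x)*X)*x + X)/4 = ((x*X²)*x + X)/4 = (X²*x² + X)/4 = (X + X²*x²)/4 = X/4 + X²*x²/4)
-f(w(-4, -5 + 3), y) = -6*(1 + 6*(-3)²)/4 = -6*(1 + 6*9)/4 = -6*(1 + 54)/4 = -6*55/4 = -1*165/2 = -165/2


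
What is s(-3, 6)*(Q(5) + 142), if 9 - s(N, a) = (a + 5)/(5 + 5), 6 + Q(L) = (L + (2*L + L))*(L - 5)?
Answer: 5372/5 ≈ 1074.4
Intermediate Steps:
Q(L) = -6 + 4*L*(-5 + L) (Q(L) = -6 + (L + (2*L + L))*(L - 5) = -6 + (L + 3*L)*(-5 + L) = -6 + (4*L)*(-5 + L) = -6 + 4*L*(-5 + L))
s(N, a) = 17/2 - a/10 (s(N, a) = 9 - (a + 5)/(5 + 5) = 9 - (5 + a)/10 = 9 - (1/2 + a/10) = 9 + (-1/2 - a/10) = 17/2 - a/10)
s(-3, 6)*(Q(5) + 142) = (17/2 - 1/10*6)*((-6 - 20*5 + 4*5**2) + 142) = (17/2 - 3/5)*((-6 - 100 + 4*25) + 142) = 79*((-6 - 100 + 100) + 142)/10 = 79*(-6 + 142)/10 = (79/10)*136 = 5372/5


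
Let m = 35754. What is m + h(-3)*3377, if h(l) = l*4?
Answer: -4770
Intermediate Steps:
h(l) = 4*l
m + h(-3)*3377 = 35754 + (4*(-3))*3377 = 35754 - 12*3377 = 35754 - 40524 = -4770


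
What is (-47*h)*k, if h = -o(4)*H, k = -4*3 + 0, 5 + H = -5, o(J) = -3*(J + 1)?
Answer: -84600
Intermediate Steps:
o(J) = -3 - 3*J (o(J) = -3*(1 + J) = -3 - 3*J)
H = -10 (H = -5 - 5 = -10)
k = -12 (k = -12 + 0 = -12)
h = -150 (h = -(-3 - 3*4)*(-10) = -(-3 - 12)*(-10) = -(-15)*(-10) = -1*150 = -150)
(-47*h)*k = -47*(-150)*(-12) = 7050*(-12) = -84600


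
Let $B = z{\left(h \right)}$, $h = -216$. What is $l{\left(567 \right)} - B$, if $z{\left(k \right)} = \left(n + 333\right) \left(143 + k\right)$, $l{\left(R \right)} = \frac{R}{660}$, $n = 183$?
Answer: $\frac{8287149}{220} \approx 37669.0$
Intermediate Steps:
$l{\left(R \right)} = \frac{R}{660}$ ($l{\left(R \right)} = R \frac{1}{660} = \frac{R}{660}$)
$z{\left(k \right)} = 73788 + 516 k$ ($z{\left(k \right)} = \left(183 + 333\right) \left(143 + k\right) = 516 \left(143 + k\right) = 73788 + 516 k$)
$B = -37668$ ($B = 73788 + 516 \left(-216\right) = 73788 - 111456 = -37668$)
$l{\left(567 \right)} - B = \frac{1}{660} \cdot 567 - -37668 = \frac{189}{220} + 37668 = \frac{8287149}{220}$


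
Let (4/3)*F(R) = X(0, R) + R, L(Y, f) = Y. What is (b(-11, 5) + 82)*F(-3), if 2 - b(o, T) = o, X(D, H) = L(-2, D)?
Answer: -1425/4 ≈ -356.25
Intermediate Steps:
X(D, H) = -2
b(o, T) = 2 - o
F(R) = -3/2 + 3*R/4 (F(R) = 3*(-2 + R)/4 = -3/2 + 3*R/4)
(b(-11, 5) + 82)*F(-3) = ((2 - 1*(-11)) + 82)*(-3/2 + (¾)*(-3)) = ((2 + 11) + 82)*(-3/2 - 9/4) = (13 + 82)*(-15/4) = 95*(-15/4) = -1425/4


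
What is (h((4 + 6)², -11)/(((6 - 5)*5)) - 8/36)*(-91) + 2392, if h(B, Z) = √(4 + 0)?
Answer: 106912/45 ≈ 2375.8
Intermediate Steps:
h(B, Z) = 2 (h(B, Z) = √4 = 2)
(h((4 + 6)², -11)/(((6 - 5)*5)) - 8/36)*(-91) + 2392 = (2/(((6 - 5)*5)) - 8/36)*(-91) + 2392 = (2/((1*5)) - 8*1/36)*(-91) + 2392 = (2/5 - 2/9)*(-91) + 2392 = (2*(⅕) - 2/9)*(-91) + 2392 = (⅖ - 2/9)*(-91) + 2392 = (8/45)*(-91) + 2392 = -728/45 + 2392 = 106912/45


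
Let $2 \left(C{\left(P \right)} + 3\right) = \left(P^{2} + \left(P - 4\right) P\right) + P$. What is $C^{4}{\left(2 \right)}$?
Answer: $16$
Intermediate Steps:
$C{\left(P \right)} = -3 + \frac{P}{2} + \frac{P^{2}}{2} + \frac{P \left(-4 + P\right)}{2}$ ($C{\left(P \right)} = -3 + \frac{\left(P^{2} + \left(P - 4\right) P\right) + P}{2} = -3 + \frac{\left(P^{2} + \left(-4 + P\right) P\right) + P}{2} = -3 + \frac{\left(P^{2} + P \left(-4 + P\right)\right) + P}{2} = -3 + \frac{P + P^{2} + P \left(-4 + P\right)}{2} = -3 + \left(\frac{P}{2} + \frac{P^{2}}{2} + \frac{P \left(-4 + P\right)}{2}\right) = -3 + \frac{P}{2} + \frac{P^{2}}{2} + \frac{P \left(-4 + P\right)}{2}$)
$C^{4}{\left(2 \right)} = \left(-3 + 2^{2} - 3\right)^{4} = \left(-3 + 4 - 3\right)^{4} = \left(-2\right)^{4} = 16$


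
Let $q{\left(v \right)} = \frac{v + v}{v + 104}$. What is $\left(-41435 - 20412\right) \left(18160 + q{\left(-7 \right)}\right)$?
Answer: $- \frac{108943861582}{97} \approx -1.1231 \cdot 10^{9}$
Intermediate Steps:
$q{\left(v \right)} = \frac{2 v}{104 + v}$
$\left(-41435 - 20412\right) \left(18160 + q{\left(-7 \right)}\right) = \left(-41435 - 20412\right) \left(18160 + 2 \left(-7\right) \frac{1}{104 - 7}\right) = - 61847 \left(18160 + 2 \left(-7\right) \frac{1}{97}\right) = - 61847 \left(18160 - \frac{14}{97}\right) = \left(-61847\right) \frac{1761506}{97} = - \frac{108943861582}{97}$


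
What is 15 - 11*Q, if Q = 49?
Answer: -524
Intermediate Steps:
15 - 11*Q = 15 - 11*49 = 15 - 539 = -524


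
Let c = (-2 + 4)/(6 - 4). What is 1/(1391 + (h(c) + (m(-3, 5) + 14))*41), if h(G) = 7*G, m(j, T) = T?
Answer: 1/2457 ≈ 0.00040700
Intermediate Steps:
c = 1 (c = 2/2 = 2*(½) = 1)
1/(1391 + (h(c) + (m(-3, 5) + 14))*41) = 1/(1391 + (7*1 + (5 + 14))*41) = 1/(1391 + (7 + 19)*41) = 1/(1391 + 26*41) = 1/(1391 + 1066) = 1/2457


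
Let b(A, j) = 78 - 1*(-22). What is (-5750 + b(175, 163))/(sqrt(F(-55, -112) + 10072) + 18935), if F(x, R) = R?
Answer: -21396550/71704853 + 2260*sqrt(2490)/71704853 ≈ -0.29682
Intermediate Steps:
b(A, j) = 100 (b(A, j) = 78 + 22 = 100)
(-5750 + b(175, 163))/(sqrt(F(-55, -112) + 10072) + 18935) = (-5750 + 100)/(sqrt(-112 + 10072) + 18935) = -5650/(sqrt(9960) + 18935) = -5650/(2*sqrt(2490) + 18935) = -5650/(18935 + 2*sqrt(2490))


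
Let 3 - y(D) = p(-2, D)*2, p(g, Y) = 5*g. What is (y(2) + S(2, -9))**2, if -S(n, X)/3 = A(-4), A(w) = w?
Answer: 1225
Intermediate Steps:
S(n, X) = 12 (S(n, X) = -3*(-4) = 12)
y(D) = 23 (y(D) = 3 - 5*(-2)*2 = 3 - (-10)*2 = 3 - 1*(-20) = 3 + 20 = 23)
(y(2) + S(2, -9))**2 = (23 + 12)**2 = 35**2 = 1225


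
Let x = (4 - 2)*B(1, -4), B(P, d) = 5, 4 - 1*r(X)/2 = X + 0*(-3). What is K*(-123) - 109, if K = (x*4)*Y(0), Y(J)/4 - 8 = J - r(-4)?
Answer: 157331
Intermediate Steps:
r(X) = 8 - 2*X (r(X) = 8 - 2*(X + 0*(-3)) = 8 - 2*(X + 0) = 8 - 2*X)
Y(J) = -32 + 4*J (Y(J) = 32 + 4*(J - (8 - 2*(-4))) = 32 + 4*(J - (8 + 8)) = 32 + 4*(J - 1*16) = 32 + 4*(J - 16) = 32 + 4*(-16 + J) = 32 + (-64 + 4*J) = -32 + 4*J)
x = 10 (x = (4 - 2)*5 = 2*5 = 10)
K = -1280 (K = (10*4)*(-32 + 4*0) = 40*(-32 + 0) = 40*(-32) = -1280)
K*(-123) - 109 = -1280*(-123) - 109 = 157440 - 109 = 157331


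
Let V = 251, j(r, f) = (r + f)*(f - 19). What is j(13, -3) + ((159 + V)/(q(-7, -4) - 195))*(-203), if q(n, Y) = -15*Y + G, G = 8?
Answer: 55290/127 ≈ 435.35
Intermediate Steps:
j(r, f) = (-19 + f)*(f + r) (j(r, f) = (f + r)*(-19 + f) = (-19 + f)*(f + r))
q(n, Y) = 8 - 15*Y (q(n, Y) = -15*Y + 8 = 8 - 15*Y)
j(13, -3) + ((159 + V)/(q(-7, -4) - 195))*(-203) = ((-3)² - 19*(-3) - 19*13 - 3*13) + ((159 + 251)/((8 - 15*(-4)) - 195))*(-203) = (9 + 57 - 247 - 39) + (410/((8 + 60) - 195))*(-203) = -220 + (410/(68 - 195))*(-203) = -220 + (410/(-127))*(-203) = -220 + (410*(-1/127))*(-203) = -220 - 410/127*(-203) = -220 + 83230/127 = 55290/127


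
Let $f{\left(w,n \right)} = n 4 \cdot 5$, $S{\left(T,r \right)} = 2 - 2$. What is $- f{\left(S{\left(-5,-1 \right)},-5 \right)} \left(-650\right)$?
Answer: $-65000$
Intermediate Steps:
$S{\left(T,r \right)} = 0$ ($S{\left(T,r \right)} = 2 - 2 = 0$)
$f{\left(w,n \right)} = 20 n$ ($f{\left(w,n \right)} = 4 n 5 = 20 n$)
$- f{\left(S{\left(-5,-1 \right)},-5 \right)} \left(-650\right) = - 20 \left(-5\right) \left(-650\right) = - \left(-100\right) \left(-650\right) = \left(-1\right) 65000 = -65000$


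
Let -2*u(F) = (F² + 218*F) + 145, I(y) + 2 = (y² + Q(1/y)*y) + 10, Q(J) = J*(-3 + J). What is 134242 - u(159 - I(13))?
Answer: 44881253/338 ≈ 1.3278e+5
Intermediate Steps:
I(y) = 5 + 1/y + y² (I(y) = -2 + ((y² + ((-3 + 1/y)/y)*y) + 10) = -2 + ((y² + (-3 + 1/y)) + 10) = -2 + ((-3 + 1/y + y²) + 10) = -2 + (7 + 1/y + y²) = 5 + 1/y + y²)
u(F) = -145/2 - 109*F - F²/2 (u(F) = -((F² + 218*F) + 145)/2 = -(145 + F² + 218*F)/2 = -145/2 - 109*F - F²/2)
134242 - u(159 - I(13)) = 134242 - (-145/2 - 109*(159 - (5 + 1/13 + 13²)) - (159 - (5 + 1/13 + 13²))²/2) = 134242 - (-145/2 - 109*(159 - (5 + 1/13 + 169)) - (159 - (5 + 1/13 + 169))²/2) = 134242 - (-145/2 - 109*(159 - 1*2263/13) - (159 - 1*2263/13)²/2) = 134242 - (-145/2 - 109*(159 - 2263/13) - (159 - 2263/13)²/2) = 134242 - (-145/2 - 109*(-196/13) - (-196/13)²/2) = 134242 - (-145/2 + 21364/13 - ½*38416/169) = 134242 - (-145/2 + 21364/13 - 19208/169) = 134242 - 1*492543/338 = 134242 - 492543/338 = 44881253/338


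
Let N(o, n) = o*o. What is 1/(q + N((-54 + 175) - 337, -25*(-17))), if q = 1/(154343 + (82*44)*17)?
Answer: 215679/10062719425 ≈ 2.1433e-5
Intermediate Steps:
N(o, n) = o²
q = 1/215679 (q = 1/(154343 + 3608*17) = 1/(154343 + 61336) = 1/215679 ≈ 4.6365e-6)
1/(q + N((-54 + 175) - 337, -25*(-17))) = 1/(1/215679 + ((-54 + 175) - 337)²) = 1/(1/215679 + (121 - 337)²) = 1/(1/215679 + (-216)²) = 1/(1/215679 + 46656) = 1/(10062719425/215679) = 215679/10062719425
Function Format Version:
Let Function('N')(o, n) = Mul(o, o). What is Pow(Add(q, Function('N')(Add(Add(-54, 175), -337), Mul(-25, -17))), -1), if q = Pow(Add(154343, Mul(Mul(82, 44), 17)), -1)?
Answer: Rational(215679, 10062719425) ≈ 2.1433e-5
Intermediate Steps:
Function('N')(o, n) = Pow(o, 2)
q = Rational(1, 215679) (q = Pow(Add(154343, Mul(3608, 17)), -1) = Pow(Add(154343, 61336), -1) = Pow(215679, -1) = Rational(1, 215679) ≈ 4.6365e-6)
Pow(Add(q, Function('N')(Add(Add(-54, 175), -337), Mul(-25, -17))), -1) = Pow(Add(Rational(1, 215679), Pow(Add(Add(-54, 175), -337), 2)), -1) = Pow(Add(Rational(1, 215679), Pow(Add(121, -337), 2)), -1) = Pow(Add(Rational(1, 215679), Pow(-216, 2)), -1) = Pow(Add(Rational(1, 215679), 46656), -1) = Pow(Rational(10062719425, 215679), -1) = Rational(215679, 10062719425)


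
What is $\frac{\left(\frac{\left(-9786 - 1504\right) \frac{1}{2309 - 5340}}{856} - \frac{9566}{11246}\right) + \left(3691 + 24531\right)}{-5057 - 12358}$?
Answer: $- \frac{205860277328999}{127034378643060} \approx -1.6205$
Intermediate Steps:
$\frac{\left(\frac{\left(-9786 - 1504\right) \frac{1}{2309 - 5340}}{856} - \frac{9566}{11246}\right) + \left(3691 + 24531\right)}{-5057 - 12358} = \frac{\left(- \frac{11290}{-3031} \cdot \frac{1}{856} - \frac{4783}{5623}\right) + 28222}{-17415} = \left(\left(\left(-11290\right) \left(- \frac{1}{3031}\right) \frac{1}{856} - \frac{4783}{5623}\right) + 28222\right) \left(- \frac{1}{17415}\right) = \left(\left(\frac{11290}{3031} \cdot \frac{1}{856} - \frac{4783}{5623}\right) + 28222\right) \left(- \frac{1}{17415}\right) = \left(\left(\frac{5645}{1297268} - \frac{4783}{5623}\right) + 28222\right) \left(- \frac{1}{17415}\right) = \left(- \frac{6173091009}{7294537964} + 28222\right) \left(- \frac{1}{17415}\right) = \frac{205860277328999}{7294537964} \left(- \frac{1}{17415}\right) = - \frac{205860277328999}{127034378643060}$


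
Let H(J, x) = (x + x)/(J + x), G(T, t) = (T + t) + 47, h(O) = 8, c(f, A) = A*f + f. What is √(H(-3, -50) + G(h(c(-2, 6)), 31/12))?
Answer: √6013857/318 ≈ 7.7117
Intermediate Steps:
c(f, A) = f + A*f
G(T, t) = 47 + T + t
H(J, x) = 2*x/(J + x) (H(J, x) = (2*x)/(J + x) = 2*x/(J + x))
√(H(-3, -50) + G(h(c(-2, 6)), 31/12)) = √(2*(-50)/(-3 - 50) + (47 + 8 + 31/12)) = √(2*(-50)/(-53) + (47 + 8 + 31*(1/12))) = √(2*(-50)*(-1/53) + (47 + 8 + 31/12)) = √(100/53 + 691/12) = √(37823/636) = √6013857/318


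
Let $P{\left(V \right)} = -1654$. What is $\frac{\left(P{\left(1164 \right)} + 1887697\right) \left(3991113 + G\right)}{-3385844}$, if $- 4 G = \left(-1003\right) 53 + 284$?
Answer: $- \frac{30209367467061}{13543376} \approx -2.2306 \cdot 10^{6}$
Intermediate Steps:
$G = \frac{52875}{4}$ ($G = - \frac{\left(-1003\right) 53 + 284}{4} = - \frac{-53159 + 284}{4} = \left(- \frac{1}{4}\right) \left(-52875\right) = \frac{52875}{4} \approx 13219.0$)
$\frac{\left(P{\left(1164 \right)} + 1887697\right) \left(3991113 + G\right)}{-3385844} = \frac{\left(-1654 + 1887697\right) \left(3991113 + \frac{52875}{4}\right)}{-3385844} = 1886043 \cdot \frac{16017327}{4} \left(- \frac{1}{3385844}\right) = \frac{30209367467061}{4} \left(- \frac{1}{3385844}\right) = - \frac{30209367467061}{13543376}$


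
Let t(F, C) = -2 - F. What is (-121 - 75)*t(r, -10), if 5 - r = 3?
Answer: 784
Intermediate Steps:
r = 2 (r = 5 - 1*3 = 5 - 3 = 2)
(-121 - 75)*t(r, -10) = (-121 - 75)*(-2 - 1*2) = -196*(-2 - 2) = -196*(-4) = 784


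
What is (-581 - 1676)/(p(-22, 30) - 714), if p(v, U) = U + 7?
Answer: 2257/677 ≈ 3.3338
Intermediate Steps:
p(v, U) = 7 + U
(-581 - 1676)/(p(-22, 30) - 714) = (-581 - 1676)/((7 + 30) - 714) = -2257/(37 - 714) = -2257/(-677) = -2257*(-1/677) = 2257/677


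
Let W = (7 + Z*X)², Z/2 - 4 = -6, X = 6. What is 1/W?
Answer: 1/289 ≈ 0.0034602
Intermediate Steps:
Z = -4 (Z = 8 + 2*(-6) = 8 - 12 = -4)
W = 289 (W = (7 - 4*6)² = (7 - 24)² = (-17)² = 289)
1/W = 1/289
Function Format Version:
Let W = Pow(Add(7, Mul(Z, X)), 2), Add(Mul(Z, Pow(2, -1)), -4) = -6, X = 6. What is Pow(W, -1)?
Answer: Rational(1, 289) ≈ 0.0034602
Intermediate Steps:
Z = -4 (Z = Add(8, Mul(2, -6)) = Add(8, -12) = -4)
W = 289 (W = Pow(Add(7, Mul(-4, 6)), 2) = Pow(Add(7, -24), 2) = Pow(-17, 2) = 289)
Pow(W, -1) = Pow(289, -1) = Rational(1, 289)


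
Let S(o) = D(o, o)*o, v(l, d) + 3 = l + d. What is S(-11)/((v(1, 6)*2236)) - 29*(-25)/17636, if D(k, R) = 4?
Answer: 89194/2464631 ≈ 0.036190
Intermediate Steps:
v(l, d) = -3 + d + l (v(l, d) = -3 + (l + d) = -3 + (d + l) = -3 + d + l)
S(o) = 4*o
S(-11)/((v(1, 6)*2236)) - 29*(-25)/17636 = (4*(-11))/(((-3 + 6 + 1)*2236)) - 29*(-25)/17636 = -44/(4*2236) + 725*(1/17636) = -44/8944 + 725/17636 = -44*1/8944 + 725/17636 = -11/2236 + 725/17636 = 89194/2464631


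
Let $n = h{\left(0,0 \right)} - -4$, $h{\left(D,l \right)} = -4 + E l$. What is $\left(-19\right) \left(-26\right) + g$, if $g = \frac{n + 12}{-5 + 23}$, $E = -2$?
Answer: $\frac{1484}{3} \approx 494.67$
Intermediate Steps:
$h{\left(D,l \right)} = -4 - 2 l$
$n = 0$ ($n = \left(-4 - 0\right) - -4 = \left(-4 + 0\right) + 4 = -4 + 4 = 0$)
$g = \frac{2}{3}$ ($g = \frac{0 + 12}{-5 + 23} = \frac{12}{18} = 12 \cdot \frac{1}{18} = \frac{2}{3} \approx 0.66667$)
$\left(-19\right) \left(-26\right) + g = \left(-19\right) \left(-26\right) + \frac{2}{3} = 494 + \frac{2}{3} = \frac{1484}{3}$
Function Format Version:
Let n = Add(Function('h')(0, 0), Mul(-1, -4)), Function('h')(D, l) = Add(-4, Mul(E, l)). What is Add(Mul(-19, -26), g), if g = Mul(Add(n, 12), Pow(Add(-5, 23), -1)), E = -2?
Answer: Rational(1484, 3) ≈ 494.67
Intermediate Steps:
Function('h')(D, l) = Add(-4, Mul(-2, l))
n = 0 (n = Add(Add(-4, Mul(-2, 0)), Mul(-1, -4)) = Add(Add(-4, 0), 4) = Add(-4, 4) = 0)
g = Rational(2, 3) (g = Mul(Add(0, 12), Pow(Add(-5, 23), -1)) = Mul(12, Pow(18, -1)) = Mul(12, Rational(1, 18)) = Rational(2, 3) ≈ 0.66667)
Add(Mul(-19, -26), g) = Add(Mul(-19, -26), Rational(2, 3)) = Add(494, Rational(2, 3)) = Rational(1484, 3)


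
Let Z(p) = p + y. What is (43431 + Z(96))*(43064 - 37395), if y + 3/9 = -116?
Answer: 738285208/3 ≈ 2.4610e+8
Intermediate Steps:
y = -349/3 (y = -1/3 - 116 = -349/3 ≈ -116.33)
Z(p) = -349/3 + p (Z(p) = p - 349/3 = -349/3 + p)
(43431 + Z(96))*(43064 - 37395) = (43431 + (-349/3 + 96))*(43064 - 37395) = (43431 - 61/3)*5669 = (130232/3)*5669 = 738285208/3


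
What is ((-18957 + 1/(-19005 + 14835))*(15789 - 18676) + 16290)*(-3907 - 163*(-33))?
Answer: 168019433823712/2085 ≈ 8.0585e+10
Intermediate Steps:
((-18957 + 1/(-19005 + 14835))*(15789 - 18676) + 16290)*(-3907 - 163*(-33)) = ((-18957 + 1/(-4170))*(-2887) + 16290)*(-3907 + 5379) = ((-18957 - 1/4170)*(-2887) + 16290)*1472 = (-79050691/4170*(-2887) + 16290)*1472 = (228219344917/4170 + 16290)*1472 = (228287274217/4170)*1472 = 168019433823712/2085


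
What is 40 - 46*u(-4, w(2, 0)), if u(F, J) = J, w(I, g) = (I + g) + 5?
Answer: -282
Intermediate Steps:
w(I, g) = 5 + I + g
40 - 46*u(-4, w(2, 0)) = 40 - 46*(5 + 2 + 0) = 40 - 46*7 = 40 - 322 = -282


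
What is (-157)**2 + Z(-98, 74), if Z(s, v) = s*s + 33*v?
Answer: 36695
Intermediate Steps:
Z(s, v) = s**2 + 33*v
(-157)**2 + Z(-98, 74) = (-157)**2 + ((-98)**2 + 33*74) = 24649 + (9604 + 2442) = 24649 + 12046 = 36695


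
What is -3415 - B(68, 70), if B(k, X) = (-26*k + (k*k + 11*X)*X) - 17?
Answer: -379210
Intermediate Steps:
B(k, X) = -17 - 26*k + X*(k² + 11*X) (B(k, X) = (-26*k + (k² + 11*X)*X) - 17 = (-26*k + X*(k² + 11*X)) - 17 = -17 - 26*k + X*(k² + 11*X))
-3415 - B(68, 70) = -3415 - (-17 - 26*68 + 11*70² + 70*68²) = -3415 - (-17 - 1768 + 11*4900 + 70*4624) = -3415 - (-17 - 1768 + 53900 + 323680) = -3415 - 1*375795 = -3415 - 375795 = -379210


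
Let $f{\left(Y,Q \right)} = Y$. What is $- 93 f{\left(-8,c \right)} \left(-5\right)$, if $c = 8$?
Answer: $-3720$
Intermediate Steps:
$- 93 f{\left(-8,c \right)} \left(-5\right) = \left(-93\right) \left(-8\right) \left(-5\right) = 744 \left(-5\right) = -3720$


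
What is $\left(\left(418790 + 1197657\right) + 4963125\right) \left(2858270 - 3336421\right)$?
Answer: $-3146028931372$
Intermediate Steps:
$\left(\left(418790 + 1197657\right) + 4963125\right) \left(2858270 - 3336421\right) = \left(1616447 + 4963125\right) \left(-478151\right) = 6579572 \left(-478151\right) = -3146028931372$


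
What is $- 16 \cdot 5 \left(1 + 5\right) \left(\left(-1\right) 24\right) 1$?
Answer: $11520$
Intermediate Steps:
$- 16 \cdot 5 \left(1 + 5\right) \left(\left(-1\right) 24\right) 1 = - 16 \cdot 5 \cdot 6 \left(-24\right) 1 = \left(-16\right) 30 \left(-24\right) 1 = \left(-480\right) \left(-24\right) 1 = 11520 \cdot 1 = 11520$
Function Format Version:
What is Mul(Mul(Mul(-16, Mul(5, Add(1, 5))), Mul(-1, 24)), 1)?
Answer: 11520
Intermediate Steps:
Mul(Mul(Mul(-16, Mul(5, Add(1, 5))), Mul(-1, 24)), 1) = Mul(Mul(Mul(-16, Mul(5, 6)), -24), 1) = Mul(Mul(Mul(-16, 30), -24), 1) = Mul(Mul(-480, -24), 1) = Mul(11520, 1) = 11520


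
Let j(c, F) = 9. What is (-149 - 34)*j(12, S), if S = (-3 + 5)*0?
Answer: -1647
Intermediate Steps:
S = 0 (S = 2*0 = 0)
(-149 - 34)*j(12, S) = (-149 - 34)*9 = -183*9 = -1647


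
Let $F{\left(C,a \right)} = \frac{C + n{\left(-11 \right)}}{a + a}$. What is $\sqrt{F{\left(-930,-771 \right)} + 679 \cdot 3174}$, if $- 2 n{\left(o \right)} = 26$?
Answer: $\frac{5 \sqrt{204977201106}}{1542} \approx 1468.0$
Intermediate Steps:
$n{\left(o \right)} = -13$ ($n{\left(o \right)} = \left(- \frac{1}{2}\right) 26 = -13$)
$F{\left(C,a \right)} = \frac{-13 + C}{2 a}$ ($F{\left(C,a \right)} = \frac{C - 13}{a + a} = \frac{-13 + C}{2 a}$)
$\sqrt{F{\left(-930,-771 \right)} + 679 \cdot 3174} = \sqrt{\frac{-13 - 930}{2 \left(-771\right)} + 679 \cdot 3174} = \sqrt{\frac{1}{2} \left(- \frac{1}{771}\right) \left(-943\right) + 2155146} = \sqrt{\frac{943}{1542} + 2155146} = \sqrt{\frac{3323236075}{1542}} = \frac{5 \sqrt{204977201106}}{1542}$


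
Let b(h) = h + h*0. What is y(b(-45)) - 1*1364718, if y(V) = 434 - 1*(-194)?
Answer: -1364090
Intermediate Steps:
b(h) = h (b(h) = h + 0 = h)
y(V) = 628 (y(V) = 434 + 194 = 628)
y(b(-45)) - 1*1364718 = 628 - 1*1364718 = 628 - 1364718 = -1364090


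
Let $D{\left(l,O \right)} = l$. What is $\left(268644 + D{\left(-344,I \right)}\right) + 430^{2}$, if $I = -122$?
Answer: $453200$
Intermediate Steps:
$\left(268644 + D{\left(-344,I \right)}\right) + 430^{2} = \left(268644 - 344\right) + 430^{2} = 268300 + 184900 = 453200$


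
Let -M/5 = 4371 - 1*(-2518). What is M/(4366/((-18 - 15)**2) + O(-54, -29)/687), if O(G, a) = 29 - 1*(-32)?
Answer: -8589928545/1021957 ≈ -8405.4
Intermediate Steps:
O(G, a) = 61 (O(G, a) = 29 + 32 = 61)
M = -34445 (M = -5*(4371 - 1*(-2518)) = -5*(4371 + 2518) = -5*6889 = -34445)
M/(4366/((-18 - 15)**2) + O(-54, -29)/687) = -34445/(4366/((-18 - 15)**2) + 61/687) = -34445/(4366/((-33)**2) + 61*(1/687)) = -34445/(4366/1089 + 61/687) = -34445/1021957/249381 = -34445*249381/1021957 = -8589928545/1021957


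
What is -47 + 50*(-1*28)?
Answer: -1447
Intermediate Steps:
-47 + 50*(-1*28) = -47 + 50*(-28) = -47 - 1400 = -1447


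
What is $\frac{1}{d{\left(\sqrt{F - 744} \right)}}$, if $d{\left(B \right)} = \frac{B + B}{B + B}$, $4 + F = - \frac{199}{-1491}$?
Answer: $1$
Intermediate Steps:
$F = - \frac{5765}{1491}$ ($F = -4 - \frac{199}{-1491} = -4 - - \frac{199}{1491} = -4 + \frac{199}{1491} = - \frac{5765}{1491} \approx -3.8665$)
$d{\left(B \right)} = 1$ ($d{\left(B \right)} = \frac{2 B}{2 B} = 2 B \frac{1}{2 B} = 1$)
$\frac{1}{d{\left(\sqrt{F - 744} \right)}} = 1^{-1} = 1$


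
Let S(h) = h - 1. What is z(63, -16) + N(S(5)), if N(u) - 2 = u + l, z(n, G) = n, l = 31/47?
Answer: 3274/47 ≈ 69.660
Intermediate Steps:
l = 31/47 (l = 31*(1/47) = 31/47 ≈ 0.65957)
S(h) = -1 + h
N(u) = 125/47 + u (N(u) = 2 + (u + 31/47) = 2 + (31/47 + u) = 125/47 + u)
z(63, -16) + N(S(5)) = 63 + (125/47 + (-1 + 5)) = 63 + (125/47 + 4) = 63 + 313/47 = 3274/47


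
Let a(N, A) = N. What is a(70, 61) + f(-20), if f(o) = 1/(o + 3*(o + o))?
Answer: 9799/140 ≈ 69.993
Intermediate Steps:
f(o) = 1/(7*o) (f(o) = 1/(o + 3*(2*o)) = 1/(o + 6*o) = 1/(7*o))
a(70, 61) + f(-20) = 70 + (1/7)/(-20) = 70 + (1/7)*(-1/20) = 70 - 1/140 = 9799/140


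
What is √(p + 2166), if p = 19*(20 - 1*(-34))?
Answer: 2*√798 ≈ 56.498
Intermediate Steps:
p = 1026 (p = 19*(20 + 34) = 19*54 = 1026)
√(p + 2166) = √(1026 + 2166) = √3192 = 2*√798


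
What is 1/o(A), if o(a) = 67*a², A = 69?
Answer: 1/318987 ≈ 3.1349e-6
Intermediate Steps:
1/o(A) = 1/(67*69²) = 1/(67*4761) = 1/318987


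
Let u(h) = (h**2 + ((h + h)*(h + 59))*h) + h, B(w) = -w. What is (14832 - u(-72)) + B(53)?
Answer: 144451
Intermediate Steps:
u(h) = h + h**2 + 2*h**2*(59 + h) (u(h) = (h**2 + ((2*h)*(59 + h))*h) + h = (h**2 + (2*h*(59 + h))*h) + h = (h**2 + 2*h**2*(59 + h)) + h = h + h**2 + 2*h**2*(59 + h))
(14832 - u(-72)) + B(53) = (14832 - (-72)*(1 + 2*(-72)**2 + 119*(-72))) - 1*53 = (14832 - (-72)*(1 + 2*5184 - 8568)) - 53 = (14832 - (-72)*(1 + 10368 - 8568)) - 53 = (14832 - (-72)*1801) - 53 = (14832 - 1*(-129672)) - 53 = (14832 + 129672) - 53 = 144504 - 53 = 144451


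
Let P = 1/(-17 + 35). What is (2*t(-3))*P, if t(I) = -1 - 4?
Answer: -5/9 ≈ -0.55556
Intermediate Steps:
t(I) = -5
P = 1/18 ≈ 0.055556
(2*t(-3))*P = (2*(-5))*(1/18) = -10*1/18 = -5/9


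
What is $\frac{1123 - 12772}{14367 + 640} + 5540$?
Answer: $\frac{83127131}{15007} \approx 5539.2$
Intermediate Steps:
$\frac{1123 - 12772}{14367 + 640} + 5540 = - \frac{11649}{15007} + 5540 = \frac{83127131}{15007}$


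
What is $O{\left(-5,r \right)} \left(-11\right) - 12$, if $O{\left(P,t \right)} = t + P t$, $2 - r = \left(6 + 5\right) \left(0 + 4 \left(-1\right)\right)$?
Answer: $2012$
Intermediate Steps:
$r = 46$ ($r = 2 - \left(6 + 5\right) \left(0 + 4 \left(-1\right)\right) = 2 - 11 \left(0 - 4\right) = 2 - 11 \left(-4\right) = 2 - -44 = 2 + 44 = 46$)
$O{\left(-5,r \right)} \left(-11\right) - 12 = 46 \left(1 - 5\right) \left(-11\right) - 12 = 46 \left(-4\right) \left(-11\right) - 12 = \left(-184\right) \left(-11\right) - 12 = 2024 - 12 = 2012$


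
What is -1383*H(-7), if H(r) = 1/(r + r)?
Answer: 1383/14 ≈ 98.786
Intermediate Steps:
H(r) = 1/(2*r)
-1383*H(-7) = -1383/(2*(-7)) = -1383*(-1)/(2*7) = -1383*(-1/14) = 1383/14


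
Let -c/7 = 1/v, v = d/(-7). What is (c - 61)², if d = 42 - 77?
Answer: 97344/25 ≈ 3893.8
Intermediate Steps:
d = -35
v = 5 (v = -35/(-7) = -35*(-⅐) = 5)
c = -7/5 ≈ -1.4000
(c - 61)² = (-7/5 - 61)² = (-312/5)² = 97344/25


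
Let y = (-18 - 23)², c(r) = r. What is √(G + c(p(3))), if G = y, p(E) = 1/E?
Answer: 2*√3783/3 ≈ 41.004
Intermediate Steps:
y = 1681 (y = (-41)² = 1681)
G = 1681
√(G + c(p(3))) = √(1681 + 1/3) = √(1681 + ⅓) = √(5044/3) = 2*√3783/3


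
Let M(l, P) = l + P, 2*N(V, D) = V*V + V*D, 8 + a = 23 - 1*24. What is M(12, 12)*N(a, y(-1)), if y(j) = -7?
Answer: 1728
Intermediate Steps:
a = -9 (a = -8 + (23 - 1*24) = -8 + (23 - 24) = -8 - 1 = -9)
N(V, D) = V²/2 + D*V/2 (N(V, D) = (V*V + V*D)/2 = (V² + D*V)/2 = V²/2 + D*V/2)
M(l, P) = P + l
M(12, 12)*N(a, y(-1)) = (12 + 12)*((½)*(-9)*(-7 - 9)) = 24*((½)*(-9)*(-16)) = 24*72 = 1728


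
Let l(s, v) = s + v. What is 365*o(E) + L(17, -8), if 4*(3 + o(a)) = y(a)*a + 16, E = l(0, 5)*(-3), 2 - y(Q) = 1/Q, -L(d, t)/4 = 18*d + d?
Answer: -15023/4 ≈ -3755.8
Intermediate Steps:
L(d, t) = -76*d (L(d, t) = -4*(18*d + d) = -76*d)
y(Q) = 2 - 1/Q
E = -15 (E = (0 + 5)*(-3) = 5*(-3) = -15)
o(a) = 1 + a*(2 - 1/a)/4 (o(a) = -3 + ((2 - 1/a)*a + 16)/4 = -3 + (a*(2 - 1/a) + 16)/4 = -3 + (16 + a*(2 - 1/a))/4 = -3 + (4 + a*(2 - 1/a)/4) = 1 + a*(2 - 1/a)/4)
365*o(E) + L(17, -8) = 365*(3/4 + (1/2)*(-15)) - 76*17 = 365*(3/4 - 15/2) - 1292 = 365*(-27/4) - 1292 = -9855/4 - 1292 = -15023/4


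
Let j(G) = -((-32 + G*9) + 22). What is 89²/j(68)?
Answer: -7921/602 ≈ -13.158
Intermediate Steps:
j(G) = 10 - 9*G (j(G) = -((-32 + 9*G) + 22) = -(-10 + 9*G) = 10 - 9*G)
89²/j(68) = 89²/(10 - 9*68) = 7921/(10 - 612) = 7921/(-602) = 7921*(-1/602) = -7921/602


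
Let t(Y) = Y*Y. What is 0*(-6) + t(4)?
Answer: 16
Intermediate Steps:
t(Y) = Y²
0*(-6) + t(4) = 0*(-6) + 4² = 0 + 16 = 16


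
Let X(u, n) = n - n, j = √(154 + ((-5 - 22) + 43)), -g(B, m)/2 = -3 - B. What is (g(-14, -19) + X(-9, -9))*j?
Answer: -22*√170 ≈ -286.84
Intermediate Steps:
g(B, m) = 6 + 2*B (g(B, m) = -2*(-3 - B) = 6 + 2*B)
j = √170 (j = √(154 + (-27 + 43)) = √(154 + 16) = √170 ≈ 13.038)
X(u, n) = 0
(g(-14, -19) + X(-9, -9))*j = ((6 + 2*(-14)) + 0)*√170 = ((6 - 28) + 0)*√170 = (-22 + 0)*√170 = -22*√170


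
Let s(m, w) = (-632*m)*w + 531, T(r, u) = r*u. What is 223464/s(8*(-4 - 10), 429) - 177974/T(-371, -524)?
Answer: -16858712239/18564278026 ≈ -0.90813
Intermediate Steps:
s(m, w) = 531 - 632*m*w (s(m, w) = -632*m*w + 531 = 531 - 632*m*w)
223464/s(8*(-4 - 10), 429) - 177974/T(-371, -524) = 223464/(531 - 632*8*(-4 - 10)*429) - 177974/((-371*(-524))) = 223464/(531 - 632*8*(-14)*429) - 177974/194404 = 223464/(531 - 632*(-112)*429) - 177974*1/194404 = 223464/(531 + 30366336) - 1679/1834 = 223464/30366867 - 1679/1834 = 223464*(1/30366867) - 1679/1834 = 74488/10122289 - 1679/1834 = -16858712239/18564278026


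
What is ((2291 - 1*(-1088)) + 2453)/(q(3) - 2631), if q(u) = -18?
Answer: -1944/883 ≈ -2.2016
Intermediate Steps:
((2291 - 1*(-1088)) + 2453)/(q(3) - 2631) = ((2291 - 1*(-1088)) + 2453)/(-18 - 2631) = ((2291 + 1088) + 2453)/(-2649) = (3379 + 2453)*(-1/2649) = 5832*(-1/2649) = -1944/883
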